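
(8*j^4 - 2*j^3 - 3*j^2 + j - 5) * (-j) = -8*j^5 + 2*j^4 + 3*j^3 - j^2 + 5*j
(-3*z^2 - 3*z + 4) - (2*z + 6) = -3*z^2 - 5*z - 2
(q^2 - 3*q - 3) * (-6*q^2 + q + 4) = -6*q^4 + 19*q^3 + 19*q^2 - 15*q - 12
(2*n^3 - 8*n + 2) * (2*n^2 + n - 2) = 4*n^5 + 2*n^4 - 20*n^3 - 4*n^2 + 18*n - 4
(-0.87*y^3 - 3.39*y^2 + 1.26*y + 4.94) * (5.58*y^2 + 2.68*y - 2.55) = -4.8546*y^5 - 21.2478*y^4 + 0.164099999999999*y^3 + 39.5865*y^2 + 10.0262*y - 12.597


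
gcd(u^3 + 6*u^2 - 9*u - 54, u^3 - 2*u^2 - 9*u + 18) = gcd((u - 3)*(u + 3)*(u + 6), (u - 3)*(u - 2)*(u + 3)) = u^2 - 9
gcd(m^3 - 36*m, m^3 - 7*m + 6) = 1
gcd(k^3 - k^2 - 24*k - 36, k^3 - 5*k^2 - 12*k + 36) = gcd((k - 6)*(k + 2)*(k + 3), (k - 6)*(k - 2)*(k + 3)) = k^2 - 3*k - 18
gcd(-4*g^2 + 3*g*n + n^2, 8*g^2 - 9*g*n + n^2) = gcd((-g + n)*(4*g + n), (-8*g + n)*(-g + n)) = g - n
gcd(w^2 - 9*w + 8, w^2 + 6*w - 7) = w - 1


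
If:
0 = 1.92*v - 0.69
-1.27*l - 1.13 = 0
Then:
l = -0.89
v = 0.36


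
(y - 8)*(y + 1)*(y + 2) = y^3 - 5*y^2 - 22*y - 16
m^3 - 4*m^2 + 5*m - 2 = (m - 2)*(m - 1)^2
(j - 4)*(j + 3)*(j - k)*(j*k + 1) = j^4*k - j^3*k^2 - j^3*k + j^3 + j^2*k^2 - 13*j^2*k - j^2 + 12*j*k^2 + j*k - 12*j + 12*k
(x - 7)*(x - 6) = x^2 - 13*x + 42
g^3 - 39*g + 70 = (g - 5)*(g - 2)*(g + 7)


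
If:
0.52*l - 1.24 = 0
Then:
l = 2.38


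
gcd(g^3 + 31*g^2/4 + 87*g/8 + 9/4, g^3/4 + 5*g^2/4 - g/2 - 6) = 1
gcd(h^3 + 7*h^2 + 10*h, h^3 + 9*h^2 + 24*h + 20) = h^2 + 7*h + 10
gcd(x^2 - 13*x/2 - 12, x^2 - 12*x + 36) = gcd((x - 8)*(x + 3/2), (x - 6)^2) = 1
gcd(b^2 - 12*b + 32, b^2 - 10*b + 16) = b - 8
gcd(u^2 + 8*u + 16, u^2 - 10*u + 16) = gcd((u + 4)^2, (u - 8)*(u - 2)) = 1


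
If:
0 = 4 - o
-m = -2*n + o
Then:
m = 2*n - 4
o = 4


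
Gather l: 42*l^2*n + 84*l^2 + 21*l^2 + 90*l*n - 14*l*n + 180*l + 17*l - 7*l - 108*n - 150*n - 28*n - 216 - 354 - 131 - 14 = l^2*(42*n + 105) + l*(76*n + 190) - 286*n - 715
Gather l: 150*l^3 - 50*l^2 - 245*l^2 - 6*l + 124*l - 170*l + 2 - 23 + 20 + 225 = 150*l^3 - 295*l^2 - 52*l + 224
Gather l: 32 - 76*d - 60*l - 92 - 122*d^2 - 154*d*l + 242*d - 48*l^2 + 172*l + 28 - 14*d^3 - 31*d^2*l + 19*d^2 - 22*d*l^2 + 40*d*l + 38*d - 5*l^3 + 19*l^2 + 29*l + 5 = -14*d^3 - 103*d^2 + 204*d - 5*l^3 + l^2*(-22*d - 29) + l*(-31*d^2 - 114*d + 141) - 27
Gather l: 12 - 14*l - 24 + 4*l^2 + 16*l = 4*l^2 + 2*l - 12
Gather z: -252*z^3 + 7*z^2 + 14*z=-252*z^3 + 7*z^2 + 14*z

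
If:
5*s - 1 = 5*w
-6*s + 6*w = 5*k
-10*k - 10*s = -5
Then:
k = -6/25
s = 37/50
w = 27/50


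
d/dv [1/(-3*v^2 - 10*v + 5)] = 2*(3*v + 5)/(3*v^2 + 10*v - 5)^2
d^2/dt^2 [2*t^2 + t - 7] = 4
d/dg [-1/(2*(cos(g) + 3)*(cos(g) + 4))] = -(2*cos(g) + 7)*sin(g)/(2*(cos(g) + 3)^2*(cos(g) + 4)^2)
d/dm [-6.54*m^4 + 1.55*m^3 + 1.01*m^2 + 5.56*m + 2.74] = -26.16*m^3 + 4.65*m^2 + 2.02*m + 5.56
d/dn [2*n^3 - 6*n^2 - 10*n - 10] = 6*n^2 - 12*n - 10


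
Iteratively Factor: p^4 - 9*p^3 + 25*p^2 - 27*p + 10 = (p - 1)*(p^3 - 8*p^2 + 17*p - 10) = (p - 5)*(p - 1)*(p^2 - 3*p + 2) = (p - 5)*(p - 1)^2*(p - 2)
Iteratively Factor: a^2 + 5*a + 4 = (a + 1)*(a + 4)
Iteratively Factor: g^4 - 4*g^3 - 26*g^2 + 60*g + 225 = (g - 5)*(g^3 + g^2 - 21*g - 45) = (g - 5)^2*(g^2 + 6*g + 9) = (g - 5)^2*(g + 3)*(g + 3)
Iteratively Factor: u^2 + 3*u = (u)*(u + 3)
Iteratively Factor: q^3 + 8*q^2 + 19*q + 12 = (q + 3)*(q^2 + 5*q + 4) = (q + 3)*(q + 4)*(q + 1)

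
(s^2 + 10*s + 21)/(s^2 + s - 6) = (s + 7)/(s - 2)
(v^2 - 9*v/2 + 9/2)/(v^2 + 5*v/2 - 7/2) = (2*v^2 - 9*v + 9)/(2*v^2 + 5*v - 7)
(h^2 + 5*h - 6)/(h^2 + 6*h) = (h - 1)/h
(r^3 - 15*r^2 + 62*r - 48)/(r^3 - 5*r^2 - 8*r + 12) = (r - 8)/(r + 2)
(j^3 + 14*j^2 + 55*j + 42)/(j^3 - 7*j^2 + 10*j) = (j^3 + 14*j^2 + 55*j + 42)/(j*(j^2 - 7*j + 10))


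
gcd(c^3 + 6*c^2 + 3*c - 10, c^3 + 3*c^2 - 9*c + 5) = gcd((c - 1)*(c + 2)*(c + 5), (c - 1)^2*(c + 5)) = c^2 + 4*c - 5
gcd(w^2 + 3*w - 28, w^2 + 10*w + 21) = w + 7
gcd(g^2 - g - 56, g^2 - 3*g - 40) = g - 8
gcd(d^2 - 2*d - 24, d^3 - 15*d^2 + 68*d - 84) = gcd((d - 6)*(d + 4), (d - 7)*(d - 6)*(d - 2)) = d - 6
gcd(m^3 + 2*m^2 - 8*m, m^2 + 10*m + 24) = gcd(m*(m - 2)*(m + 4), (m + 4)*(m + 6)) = m + 4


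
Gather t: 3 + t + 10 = t + 13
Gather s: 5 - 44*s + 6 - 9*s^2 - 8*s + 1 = -9*s^2 - 52*s + 12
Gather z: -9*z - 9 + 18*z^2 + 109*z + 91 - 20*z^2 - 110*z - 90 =-2*z^2 - 10*z - 8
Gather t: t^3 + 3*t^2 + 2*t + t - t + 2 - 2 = t^3 + 3*t^2 + 2*t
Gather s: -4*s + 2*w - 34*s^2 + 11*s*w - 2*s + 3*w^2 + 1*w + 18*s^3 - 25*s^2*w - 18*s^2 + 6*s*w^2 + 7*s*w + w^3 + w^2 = 18*s^3 + s^2*(-25*w - 52) + s*(6*w^2 + 18*w - 6) + w^3 + 4*w^2 + 3*w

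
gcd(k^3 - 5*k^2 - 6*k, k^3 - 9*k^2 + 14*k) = k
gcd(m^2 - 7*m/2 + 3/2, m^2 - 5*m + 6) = m - 3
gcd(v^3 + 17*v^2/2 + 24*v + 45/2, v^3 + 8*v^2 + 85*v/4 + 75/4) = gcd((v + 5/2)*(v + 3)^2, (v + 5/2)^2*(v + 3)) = v^2 + 11*v/2 + 15/2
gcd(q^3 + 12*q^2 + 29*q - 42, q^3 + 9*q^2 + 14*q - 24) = q^2 + 5*q - 6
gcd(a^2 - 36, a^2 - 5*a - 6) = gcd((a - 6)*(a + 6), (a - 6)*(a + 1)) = a - 6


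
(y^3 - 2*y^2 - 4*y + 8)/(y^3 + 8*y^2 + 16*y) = (y^3 - 2*y^2 - 4*y + 8)/(y*(y^2 + 8*y + 16))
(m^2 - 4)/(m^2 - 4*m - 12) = (m - 2)/(m - 6)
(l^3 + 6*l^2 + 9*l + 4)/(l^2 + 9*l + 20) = (l^2 + 2*l + 1)/(l + 5)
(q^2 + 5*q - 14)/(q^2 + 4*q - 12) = (q + 7)/(q + 6)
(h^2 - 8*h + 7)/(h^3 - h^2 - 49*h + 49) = 1/(h + 7)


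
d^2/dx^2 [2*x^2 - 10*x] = 4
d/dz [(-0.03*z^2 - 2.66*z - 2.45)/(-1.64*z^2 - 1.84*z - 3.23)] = (-4.3072*z^2 - 7.8422*z + 4.0838)/(2.6896*z^4 + 6.0352*z^3 + 13.98*z^2 + 11.8864*z + 10.4329)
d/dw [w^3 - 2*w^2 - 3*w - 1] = 3*w^2 - 4*w - 3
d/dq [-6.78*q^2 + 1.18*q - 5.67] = 1.18 - 13.56*q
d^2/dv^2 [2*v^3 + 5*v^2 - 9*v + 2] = 12*v + 10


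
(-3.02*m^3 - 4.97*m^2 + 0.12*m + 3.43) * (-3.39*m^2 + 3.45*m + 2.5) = 10.2378*m^5 + 6.4293*m^4 - 25.1033*m^3 - 23.6387*m^2 + 12.1335*m + 8.575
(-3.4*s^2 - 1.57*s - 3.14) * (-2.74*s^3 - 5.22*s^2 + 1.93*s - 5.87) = 9.316*s^5 + 22.0498*s^4 + 10.237*s^3 + 33.3187*s^2 + 3.1557*s + 18.4318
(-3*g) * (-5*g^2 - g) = 15*g^3 + 3*g^2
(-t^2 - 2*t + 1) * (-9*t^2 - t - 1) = 9*t^4 + 19*t^3 - 6*t^2 + t - 1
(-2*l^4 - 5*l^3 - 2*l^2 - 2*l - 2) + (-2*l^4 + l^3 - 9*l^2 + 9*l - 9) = -4*l^4 - 4*l^3 - 11*l^2 + 7*l - 11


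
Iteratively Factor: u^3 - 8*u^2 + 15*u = (u - 5)*(u^2 - 3*u) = (u - 5)*(u - 3)*(u)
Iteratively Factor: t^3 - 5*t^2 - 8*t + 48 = (t + 3)*(t^2 - 8*t + 16) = (t - 4)*(t + 3)*(t - 4)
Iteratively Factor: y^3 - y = (y)*(y^2 - 1) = y*(y - 1)*(y + 1)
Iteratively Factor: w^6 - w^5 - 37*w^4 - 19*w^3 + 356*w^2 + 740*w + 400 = (w + 4)*(w^5 - 5*w^4 - 17*w^3 + 49*w^2 + 160*w + 100) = (w + 1)*(w + 4)*(w^4 - 6*w^3 - 11*w^2 + 60*w + 100) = (w + 1)*(w + 2)*(w + 4)*(w^3 - 8*w^2 + 5*w + 50) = (w - 5)*(w + 1)*(w + 2)*(w + 4)*(w^2 - 3*w - 10) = (w - 5)*(w + 1)*(w + 2)^2*(w + 4)*(w - 5)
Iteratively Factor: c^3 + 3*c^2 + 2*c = (c + 1)*(c^2 + 2*c) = (c + 1)*(c + 2)*(c)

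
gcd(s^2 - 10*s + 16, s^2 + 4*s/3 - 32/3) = 1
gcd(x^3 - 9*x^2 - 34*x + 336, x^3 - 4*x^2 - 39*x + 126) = x^2 - x - 42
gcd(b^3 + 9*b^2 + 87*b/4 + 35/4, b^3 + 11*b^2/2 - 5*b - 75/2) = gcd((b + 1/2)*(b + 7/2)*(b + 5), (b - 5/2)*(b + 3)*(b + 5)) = b + 5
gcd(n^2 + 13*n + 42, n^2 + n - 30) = n + 6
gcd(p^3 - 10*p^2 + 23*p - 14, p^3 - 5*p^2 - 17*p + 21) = p^2 - 8*p + 7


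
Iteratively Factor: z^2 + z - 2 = (z + 2)*(z - 1)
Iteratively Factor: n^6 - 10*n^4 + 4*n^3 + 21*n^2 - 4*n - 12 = (n - 2)*(n^5 + 2*n^4 - 6*n^3 - 8*n^2 + 5*n + 6) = (n - 2)*(n + 1)*(n^4 + n^3 - 7*n^2 - n + 6) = (n - 2)*(n + 1)*(n + 3)*(n^3 - 2*n^2 - n + 2) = (n - 2)*(n + 1)^2*(n + 3)*(n^2 - 3*n + 2) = (n - 2)^2*(n + 1)^2*(n + 3)*(n - 1)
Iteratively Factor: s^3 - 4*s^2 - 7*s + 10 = (s + 2)*(s^2 - 6*s + 5) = (s - 1)*(s + 2)*(s - 5)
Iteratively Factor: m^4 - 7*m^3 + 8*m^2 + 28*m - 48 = (m - 4)*(m^3 - 3*m^2 - 4*m + 12) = (m - 4)*(m - 2)*(m^2 - m - 6) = (m - 4)*(m - 3)*(m - 2)*(m + 2)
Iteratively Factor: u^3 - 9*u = (u - 3)*(u^2 + 3*u) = (u - 3)*(u + 3)*(u)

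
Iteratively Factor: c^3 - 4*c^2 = (c)*(c^2 - 4*c) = c*(c - 4)*(c)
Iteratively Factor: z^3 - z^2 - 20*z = (z)*(z^2 - z - 20) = z*(z + 4)*(z - 5)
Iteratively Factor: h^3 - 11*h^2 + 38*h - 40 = (h - 5)*(h^2 - 6*h + 8) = (h - 5)*(h - 2)*(h - 4)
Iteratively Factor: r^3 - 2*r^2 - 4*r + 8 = (r - 2)*(r^2 - 4) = (r - 2)^2*(r + 2)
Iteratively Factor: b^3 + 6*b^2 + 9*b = (b)*(b^2 + 6*b + 9) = b*(b + 3)*(b + 3)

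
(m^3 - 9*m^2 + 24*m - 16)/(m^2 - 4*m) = m - 5 + 4/m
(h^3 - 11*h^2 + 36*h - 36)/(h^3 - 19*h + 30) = (h - 6)/(h + 5)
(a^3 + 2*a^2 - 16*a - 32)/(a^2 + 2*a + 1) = (a^3 + 2*a^2 - 16*a - 32)/(a^2 + 2*a + 1)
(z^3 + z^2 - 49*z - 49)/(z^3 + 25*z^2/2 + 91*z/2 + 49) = 2*(z^2 - 6*z - 7)/(2*z^2 + 11*z + 14)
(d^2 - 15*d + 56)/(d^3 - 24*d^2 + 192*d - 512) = (d - 7)/(d^2 - 16*d + 64)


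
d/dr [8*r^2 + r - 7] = 16*r + 1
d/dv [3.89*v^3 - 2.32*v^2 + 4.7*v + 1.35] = 11.67*v^2 - 4.64*v + 4.7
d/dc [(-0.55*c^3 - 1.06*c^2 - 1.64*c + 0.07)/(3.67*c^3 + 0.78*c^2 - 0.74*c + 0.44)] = (3.4612*c^4 + 12.8516*c^3 + 0.5669*c^2 - 1.042*c - 0.6698)/(13.4689*c^6 + 5.7252*c^5 - 4.8232*c^4 + 2.0752*c^3 + 1.234*c^2 - 0.6512*c + 0.1936)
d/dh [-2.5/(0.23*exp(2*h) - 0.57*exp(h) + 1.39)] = (1.15*exp(h) - 1.425)*exp(h)/(0.23*exp(2*h) - 0.57*exp(h) + 1.39)^2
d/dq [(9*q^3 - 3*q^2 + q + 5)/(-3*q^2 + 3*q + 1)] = (-27*q^4 + 54*q^3 + 21*q^2 + 24*q - 14)/(9*q^4 - 18*q^3 + 3*q^2 + 6*q + 1)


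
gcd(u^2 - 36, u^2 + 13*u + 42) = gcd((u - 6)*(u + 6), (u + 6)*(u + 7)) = u + 6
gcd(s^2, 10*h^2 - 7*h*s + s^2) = 1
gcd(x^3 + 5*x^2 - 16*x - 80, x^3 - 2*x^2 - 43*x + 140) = x - 4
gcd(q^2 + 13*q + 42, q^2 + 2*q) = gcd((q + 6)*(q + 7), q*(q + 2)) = 1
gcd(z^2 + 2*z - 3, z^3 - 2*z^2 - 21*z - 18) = z + 3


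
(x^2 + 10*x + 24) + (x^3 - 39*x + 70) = x^3 + x^2 - 29*x + 94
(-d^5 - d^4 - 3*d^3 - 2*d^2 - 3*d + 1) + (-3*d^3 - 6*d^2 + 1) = -d^5 - d^4 - 6*d^3 - 8*d^2 - 3*d + 2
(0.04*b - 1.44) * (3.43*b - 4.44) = 0.1372*b^2 - 5.1168*b + 6.3936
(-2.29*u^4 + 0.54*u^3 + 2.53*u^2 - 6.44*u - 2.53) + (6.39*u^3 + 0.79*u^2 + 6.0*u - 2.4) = -2.29*u^4 + 6.93*u^3 + 3.32*u^2 - 0.44*u - 4.93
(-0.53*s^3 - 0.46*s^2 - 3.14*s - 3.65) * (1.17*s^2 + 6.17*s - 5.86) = -0.6201*s^5 - 3.8083*s^4 - 3.4062*s^3 - 20.9487*s^2 - 4.1201*s + 21.389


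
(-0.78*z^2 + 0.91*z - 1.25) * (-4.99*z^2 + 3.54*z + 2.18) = 3.8922*z^4 - 7.3021*z^3 + 7.7585*z^2 - 2.4412*z - 2.725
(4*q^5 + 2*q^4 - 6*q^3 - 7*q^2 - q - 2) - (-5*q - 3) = 4*q^5 + 2*q^4 - 6*q^3 - 7*q^2 + 4*q + 1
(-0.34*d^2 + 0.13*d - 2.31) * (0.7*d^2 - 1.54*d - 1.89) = -0.238*d^4 + 0.6146*d^3 - 1.1746*d^2 + 3.3117*d + 4.3659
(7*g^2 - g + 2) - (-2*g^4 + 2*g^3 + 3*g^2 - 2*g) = 2*g^4 - 2*g^3 + 4*g^2 + g + 2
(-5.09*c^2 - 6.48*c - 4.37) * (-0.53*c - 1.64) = 2.6977*c^3 + 11.782*c^2 + 12.9433*c + 7.1668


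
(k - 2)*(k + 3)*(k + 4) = k^3 + 5*k^2 - 2*k - 24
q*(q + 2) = q^2 + 2*q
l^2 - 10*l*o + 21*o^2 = (l - 7*o)*(l - 3*o)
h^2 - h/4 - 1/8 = (h - 1/2)*(h + 1/4)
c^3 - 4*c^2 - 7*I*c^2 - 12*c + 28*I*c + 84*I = (c - 6)*(c + 2)*(c - 7*I)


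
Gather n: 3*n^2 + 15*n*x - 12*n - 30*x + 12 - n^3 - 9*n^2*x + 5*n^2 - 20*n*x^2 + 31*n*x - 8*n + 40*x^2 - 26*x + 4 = -n^3 + n^2*(8 - 9*x) + n*(-20*x^2 + 46*x - 20) + 40*x^2 - 56*x + 16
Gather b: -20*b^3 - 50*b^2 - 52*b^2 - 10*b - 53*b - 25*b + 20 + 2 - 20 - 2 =-20*b^3 - 102*b^2 - 88*b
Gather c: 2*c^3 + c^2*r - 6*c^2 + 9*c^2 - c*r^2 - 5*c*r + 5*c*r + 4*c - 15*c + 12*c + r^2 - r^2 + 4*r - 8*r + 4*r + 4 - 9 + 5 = 2*c^3 + c^2*(r + 3) + c*(1 - r^2)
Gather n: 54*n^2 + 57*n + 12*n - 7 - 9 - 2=54*n^2 + 69*n - 18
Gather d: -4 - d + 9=5 - d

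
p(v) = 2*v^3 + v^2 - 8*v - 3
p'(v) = 6*v^2 + 2*v - 8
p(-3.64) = -57.09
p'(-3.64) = 64.22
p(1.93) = -0.34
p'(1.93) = 18.21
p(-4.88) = -172.57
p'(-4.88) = 125.13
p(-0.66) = 2.14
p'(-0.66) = -6.71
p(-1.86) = 2.47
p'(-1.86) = 9.04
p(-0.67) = 2.21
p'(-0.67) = -6.65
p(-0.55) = 1.37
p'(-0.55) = -7.28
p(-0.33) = -0.32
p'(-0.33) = -8.01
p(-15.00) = -6408.00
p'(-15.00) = 1312.00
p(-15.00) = -6408.00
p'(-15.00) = 1312.00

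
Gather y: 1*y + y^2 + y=y^2 + 2*y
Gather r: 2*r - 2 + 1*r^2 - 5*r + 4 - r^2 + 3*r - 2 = 0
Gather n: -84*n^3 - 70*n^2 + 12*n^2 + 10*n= -84*n^3 - 58*n^2 + 10*n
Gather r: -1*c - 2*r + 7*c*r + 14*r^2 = -c + 14*r^2 + r*(7*c - 2)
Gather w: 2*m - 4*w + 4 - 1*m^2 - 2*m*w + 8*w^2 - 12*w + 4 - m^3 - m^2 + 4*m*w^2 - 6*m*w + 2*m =-m^3 - 2*m^2 + 4*m + w^2*(4*m + 8) + w*(-8*m - 16) + 8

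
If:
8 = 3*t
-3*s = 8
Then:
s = -8/3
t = 8/3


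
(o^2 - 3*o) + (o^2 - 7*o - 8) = 2*o^2 - 10*o - 8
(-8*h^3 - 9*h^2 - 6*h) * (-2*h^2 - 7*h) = 16*h^5 + 74*h^4 + 75*h^3 + 42*h^2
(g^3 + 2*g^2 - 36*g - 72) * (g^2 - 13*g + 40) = g^5 - 11*g^4 - 22*g^3 + 476*g^2 - 504*g - 2880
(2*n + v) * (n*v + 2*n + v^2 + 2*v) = 2*n^2*v + 4*n^2 + 3*n*v^2 + 6*n*v + v^3 + 2*v^2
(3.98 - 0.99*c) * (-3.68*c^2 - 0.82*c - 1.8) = 3.6432*c^3 - 13.8346*c^2 - 1.4816*c - 7.164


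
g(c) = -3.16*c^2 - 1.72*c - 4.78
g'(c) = -6.32*c - 1.72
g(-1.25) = -7.57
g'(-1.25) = 6.18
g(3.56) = -50.95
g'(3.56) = -24.22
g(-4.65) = -65.11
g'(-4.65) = 27.67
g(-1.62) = -10.29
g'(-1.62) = 8.52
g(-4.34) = -56.84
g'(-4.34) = 25.71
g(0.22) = -5.31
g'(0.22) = -3.11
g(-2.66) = -22.56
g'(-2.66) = 15.09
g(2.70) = -32.46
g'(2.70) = -18.78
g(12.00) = -480.46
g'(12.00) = -77.56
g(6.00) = -128.86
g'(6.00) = -39.64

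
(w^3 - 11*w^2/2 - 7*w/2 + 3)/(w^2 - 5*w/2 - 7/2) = (2*w^2 - 13*w + 6)/(2*w - 7)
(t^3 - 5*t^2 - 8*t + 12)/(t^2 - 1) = (t^2 - 4*t - 12)/(t + 1)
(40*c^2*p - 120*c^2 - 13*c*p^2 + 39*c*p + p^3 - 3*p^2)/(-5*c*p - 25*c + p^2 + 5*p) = (-8*c*p + 24*c + p^2 - 3*p)/(p + 5)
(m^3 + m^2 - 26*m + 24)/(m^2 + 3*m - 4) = (m^2 + 2*m - 24)/(m + 4)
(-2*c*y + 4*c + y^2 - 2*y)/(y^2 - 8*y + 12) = (-2*c + y)/(y - 6)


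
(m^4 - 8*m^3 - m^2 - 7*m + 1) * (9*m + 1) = 9*m^5 - 71*m^4 - 17*m^3 - 64*m^2 + 2*m + 1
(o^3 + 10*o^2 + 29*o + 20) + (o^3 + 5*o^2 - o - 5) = 2*o^3 + 15*o^2 + 28*o + 15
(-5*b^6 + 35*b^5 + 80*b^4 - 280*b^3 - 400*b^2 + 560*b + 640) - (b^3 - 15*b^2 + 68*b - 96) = -5*b^6 + 35*b^5 + 80*b^4 - 281*b^3 - 385*b^2 + 492*b + 736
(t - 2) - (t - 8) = 6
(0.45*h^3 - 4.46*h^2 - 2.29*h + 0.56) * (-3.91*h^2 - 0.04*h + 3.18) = -1.7595*h^5 + 17.4206*h^4 + 10.5633*h^3 - 16.2808*h^2 - 7.3046*h + 1.7808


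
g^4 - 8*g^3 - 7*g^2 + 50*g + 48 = (g - 8)*(g - 3)*(g + 1)*(g + 2)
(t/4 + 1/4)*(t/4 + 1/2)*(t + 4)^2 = t^4/16 + 11*t^3/16 + 21*t^2/8 + 4*t + 2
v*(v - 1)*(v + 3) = v^3 + 2*v^2 - 3*v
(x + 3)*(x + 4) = x^2 + 7*x + 12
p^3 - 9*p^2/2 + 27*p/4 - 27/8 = (p - 3/2)^3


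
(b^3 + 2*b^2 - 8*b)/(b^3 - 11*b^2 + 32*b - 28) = b*(b + 4)/(b^2 - 9*b + 14)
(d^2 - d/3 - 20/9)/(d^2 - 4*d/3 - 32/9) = (3*d - 5)/(3*d - 8)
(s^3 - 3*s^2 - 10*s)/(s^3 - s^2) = (s^2 - 3*s - 10)/(s*(s - 1))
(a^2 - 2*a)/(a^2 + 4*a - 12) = a/(a + 6)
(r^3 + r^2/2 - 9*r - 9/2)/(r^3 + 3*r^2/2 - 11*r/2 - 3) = (r - 3)/(r - 2)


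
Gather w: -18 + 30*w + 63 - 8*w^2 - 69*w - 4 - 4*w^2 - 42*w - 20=-12*w^2 - 81*w + 21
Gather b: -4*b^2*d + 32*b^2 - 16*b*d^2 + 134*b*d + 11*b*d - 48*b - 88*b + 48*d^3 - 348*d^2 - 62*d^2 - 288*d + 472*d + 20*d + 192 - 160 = b^2*(32 - 4*d) + b*(-16*d^2 + 145*d - 136) + 48*d^3 - 410*d^2 + 204*d + 32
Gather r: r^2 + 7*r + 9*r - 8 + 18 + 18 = r^2 + 16*r + 28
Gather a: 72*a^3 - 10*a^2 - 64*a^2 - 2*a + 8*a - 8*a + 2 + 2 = 72*a^3 - 74*a^2 - 2*a + 4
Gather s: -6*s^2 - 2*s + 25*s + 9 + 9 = -6*s^2 + 23*s + 18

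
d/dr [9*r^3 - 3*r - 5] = 27*r^2 - 3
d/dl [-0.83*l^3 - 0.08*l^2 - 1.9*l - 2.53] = -2.49*l^2 - 0.16*l - 1.9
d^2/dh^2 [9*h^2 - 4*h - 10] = 18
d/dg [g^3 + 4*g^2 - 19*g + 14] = 3*g^2 + 8*g - 19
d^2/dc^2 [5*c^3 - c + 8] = 30*c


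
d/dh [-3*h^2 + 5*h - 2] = 5 - 6*h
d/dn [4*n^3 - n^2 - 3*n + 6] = 12*n^2 - 2*n - 3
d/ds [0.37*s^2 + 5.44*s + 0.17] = 0.74*s + 5.44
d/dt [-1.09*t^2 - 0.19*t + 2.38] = -2.18*t - 0.19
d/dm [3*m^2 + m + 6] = 6*m + 1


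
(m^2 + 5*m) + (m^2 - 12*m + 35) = 2*m^2 - 7*m + 35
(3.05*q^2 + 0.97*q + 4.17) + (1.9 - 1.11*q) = 3.05*q^2 - 0.14*q + 6.07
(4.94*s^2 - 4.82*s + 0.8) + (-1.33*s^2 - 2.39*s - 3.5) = 3.61*s^2 - 7.21*s - 2.7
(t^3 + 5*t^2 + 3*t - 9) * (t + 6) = t^4 + 11*t^3 + 33*t^2 + 9*t - 54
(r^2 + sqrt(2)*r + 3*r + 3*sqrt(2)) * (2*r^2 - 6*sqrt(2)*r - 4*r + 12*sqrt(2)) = 2*r^4 - 4*sqrt(2)*r^3 + 2*r^3 - 24*r^2 - 4*sqrt(2)*r^2 - 12*r + 24*sqrt(2)*r + 72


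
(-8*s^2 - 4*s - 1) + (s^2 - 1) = -7*s^2 - 4*s - 2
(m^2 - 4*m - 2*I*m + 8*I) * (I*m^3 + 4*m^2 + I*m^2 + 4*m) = I*m^5 + 6*m^4 - 3*I*m^4 - 18*m^3 - 12*I*m^3 - 24*m^2 + 24*I*m^2 + 32*I*m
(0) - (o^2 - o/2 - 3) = -o^2 + o/2 + 3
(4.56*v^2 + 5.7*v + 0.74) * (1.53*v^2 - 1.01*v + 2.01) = 6.9768*v^4 + 4.1154*v^3 + 4.5408*v^2 + 10.7096*v + 1.4874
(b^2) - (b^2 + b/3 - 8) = 8 - b/3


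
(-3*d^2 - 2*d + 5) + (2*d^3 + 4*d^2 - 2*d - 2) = 2*d^3 + d^2 - 4*d + 3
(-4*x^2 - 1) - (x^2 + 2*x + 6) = -5*x^2 - 2*x - 7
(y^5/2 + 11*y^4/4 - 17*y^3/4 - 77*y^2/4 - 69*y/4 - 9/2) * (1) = y^5/2 + 11*y^4/4 - 17*y^3/4 - 77*y^2/4 - 69*y/4 - 9/2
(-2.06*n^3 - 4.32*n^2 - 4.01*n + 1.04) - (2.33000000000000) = -2.06*n^3 - 4.32*n^2 - 4.01*n - 1.29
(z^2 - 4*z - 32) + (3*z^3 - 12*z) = 3*z^3 + z^2 - 16*z - 32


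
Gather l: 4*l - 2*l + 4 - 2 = 2*l + 2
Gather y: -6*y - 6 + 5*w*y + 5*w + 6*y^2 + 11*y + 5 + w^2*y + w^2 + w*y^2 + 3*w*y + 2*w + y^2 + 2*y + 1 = w^2 + 7*w + y^2*(w + 7) + y*(w^2 + 8*w + 7)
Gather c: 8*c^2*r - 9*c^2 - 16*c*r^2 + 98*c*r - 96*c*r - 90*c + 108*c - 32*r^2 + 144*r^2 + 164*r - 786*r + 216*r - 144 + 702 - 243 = c^2*(8*r - 9) + c*(-16*r^2 + 2*r + 18) + 112*r^2 - 406*r + 315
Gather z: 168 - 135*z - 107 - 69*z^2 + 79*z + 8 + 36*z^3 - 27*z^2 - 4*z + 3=36*z^3 - 96*z^2 - 60*z + 72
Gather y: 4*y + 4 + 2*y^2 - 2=2*y^2 + 4*y + 2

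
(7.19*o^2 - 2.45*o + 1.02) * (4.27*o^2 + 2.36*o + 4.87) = 30.7013*o^4 + 6.5069*o^3 + 33.5887*o^2 - 9.5243*o + 4.9674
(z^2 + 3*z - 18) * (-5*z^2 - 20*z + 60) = -5*z^4 - 35*z^3 + 90*z^2 + 540*z - 1080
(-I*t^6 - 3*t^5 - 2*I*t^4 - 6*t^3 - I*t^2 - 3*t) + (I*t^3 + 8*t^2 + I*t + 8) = -I*t^6 - 3*t^5 - 2*I*t^4 - 6*t^3 + I*t^3 + 8*t^2 - I*t^2 - 3*t + I*t + 8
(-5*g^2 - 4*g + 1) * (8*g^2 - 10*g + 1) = -40*g^4 + 18*g^3 + 43*g^2 - 14*g + 1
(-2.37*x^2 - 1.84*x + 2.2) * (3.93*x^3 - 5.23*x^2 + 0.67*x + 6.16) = -9.3141*x^5 + 5.1639*x^4 + 16.6813*x^3 - 27.338*x^2 - 9.8604*x + 13.552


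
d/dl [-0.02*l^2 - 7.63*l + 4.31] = -0.04*l - 7.63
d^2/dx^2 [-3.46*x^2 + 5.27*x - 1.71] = -6.92000000000000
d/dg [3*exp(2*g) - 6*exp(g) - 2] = 6*(exp(g) - 1)*exp(g)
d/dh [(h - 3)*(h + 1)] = 2*h - 2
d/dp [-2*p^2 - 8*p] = -4*p - 8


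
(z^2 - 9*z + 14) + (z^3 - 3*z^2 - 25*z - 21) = z^3 - 2*z^2 - 34*z - 7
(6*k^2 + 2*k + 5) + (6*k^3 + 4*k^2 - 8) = 6*k^3 + 10*k^2 + 2*k - 3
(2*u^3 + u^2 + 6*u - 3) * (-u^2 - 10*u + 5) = -2*u^5 - 21*u^4 - 6*u^3 - 52*u^2 + 60*u - 15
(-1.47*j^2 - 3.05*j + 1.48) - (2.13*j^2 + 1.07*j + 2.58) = -3.6*j^2 - 4.12*j - 1.1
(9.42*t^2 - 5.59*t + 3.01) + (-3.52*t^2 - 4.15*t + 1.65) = 5.9*t^2 - 9.74*t + 4.66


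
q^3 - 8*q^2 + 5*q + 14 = (q - 7)*(q - 2)*(q + 1)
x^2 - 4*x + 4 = (x - 2)^2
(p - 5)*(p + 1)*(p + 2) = p^3 - 2*p^2 - 13*p - 10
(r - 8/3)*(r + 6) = r^2 + 10*r/3 - 16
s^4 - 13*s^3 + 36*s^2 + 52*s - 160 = (s - 8)*(s - 5)*(s - 2)*(s + 2)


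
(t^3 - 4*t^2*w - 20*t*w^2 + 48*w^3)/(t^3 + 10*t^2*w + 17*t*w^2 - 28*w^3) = (t^2 - 8*t*w + 12*w^2)/(t^2 + 6*t*w - 7*w^2)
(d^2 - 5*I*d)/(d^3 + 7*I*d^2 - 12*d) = (d - 5*I)/(d^2 + 7*I*d - 12)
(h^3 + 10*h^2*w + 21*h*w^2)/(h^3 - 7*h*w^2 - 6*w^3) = h*(-h^2 - 10*h*w - 21*w^2)/(-h^3 + 7*h*w^2 + 6*w^3)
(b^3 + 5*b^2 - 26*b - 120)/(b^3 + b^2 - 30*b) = (b + 4)/b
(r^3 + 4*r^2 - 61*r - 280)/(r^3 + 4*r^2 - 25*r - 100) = (r^2 - r - 56)/(r^2 - r - 20)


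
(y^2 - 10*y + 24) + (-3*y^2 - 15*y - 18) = -2*y^2 - 25*y + 6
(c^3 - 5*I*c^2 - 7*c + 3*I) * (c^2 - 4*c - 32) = c^5 - 4*c^4 - 5*I*c^4 - 39*c^3 + 20*I*c^3 + 28*c^2 + 163*I*c^2 + 224*c - 12*I*c - 96*I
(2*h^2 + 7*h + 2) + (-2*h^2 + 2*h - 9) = 9*h - 7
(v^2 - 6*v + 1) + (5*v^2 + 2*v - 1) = 6*v^2 - 4*v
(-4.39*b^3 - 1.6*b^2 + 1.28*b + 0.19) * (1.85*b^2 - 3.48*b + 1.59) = -8.1215*b^5 + 12.3172*b^4 + 0.955900000000001*b^3 - 6.6469*b^2 + 1.374*b + 0.3021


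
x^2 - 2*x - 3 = (x - 3)*(x + 1)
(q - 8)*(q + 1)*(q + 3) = q^3 - 4*q^2 - 29*q - 24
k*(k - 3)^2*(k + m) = k^4 + k^3*m - 6*k^3 - 6*k^2*m + 9*k^2 + 9*k*m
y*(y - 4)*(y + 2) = y^3 - 2*y^2 - 8*y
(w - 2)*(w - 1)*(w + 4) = w^3 + w^2 - 10*w + 8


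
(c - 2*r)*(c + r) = c^2 - c*r - 2*r^2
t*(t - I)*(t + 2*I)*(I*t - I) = I*t^4 - t^3 - I*t^3 + t^2 + 2*I*t^2 - 2*I*t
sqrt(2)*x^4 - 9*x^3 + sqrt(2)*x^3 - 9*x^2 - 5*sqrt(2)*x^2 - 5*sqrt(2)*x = x*(x - 5*sqrt(2))*(x + sqrt(2)/2)*(sqrt(2)*x + sqrt(2))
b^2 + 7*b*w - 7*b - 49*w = (b - 7)*(b + 7*w)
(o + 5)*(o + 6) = o^2 + 11*o + 30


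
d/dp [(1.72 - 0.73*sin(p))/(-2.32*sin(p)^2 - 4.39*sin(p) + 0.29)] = (-1.6936*sin(p)^2 + 7.9808*sin(p) + 7.3391)*cos(p)/(5.3824*sin(p)^4 + 20.3696*sin(p)^3 + 17.9265*sin(p)^2 - 2.5462*sin(p) + 0.0841)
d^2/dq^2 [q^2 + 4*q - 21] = 2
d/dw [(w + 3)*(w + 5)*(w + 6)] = 3*w^2 + 28*w + 63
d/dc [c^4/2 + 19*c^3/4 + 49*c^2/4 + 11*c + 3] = 2*c^3 + 57*c^2/4 + 49*c/2 + 11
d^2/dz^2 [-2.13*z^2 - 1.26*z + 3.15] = -4.26000000000000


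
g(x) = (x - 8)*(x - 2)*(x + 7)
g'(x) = (x - 8)*(x - 2) + (x - 8)*(x + 7) + (x - 2)*(x + 7) = 3*x^2 - 6*x - 54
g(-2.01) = 200.30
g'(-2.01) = -29.82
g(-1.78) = 192.98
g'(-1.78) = -33.81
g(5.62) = -108.73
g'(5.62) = 7.03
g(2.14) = -7.50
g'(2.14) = -53.10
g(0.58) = 79.87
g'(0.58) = -56.47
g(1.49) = 28.19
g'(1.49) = -56.28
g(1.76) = 13.12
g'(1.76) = -55.27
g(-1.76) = 192.30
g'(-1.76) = -34.15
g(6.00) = -104.00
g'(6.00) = 18.00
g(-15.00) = -3128.00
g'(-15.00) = 711.00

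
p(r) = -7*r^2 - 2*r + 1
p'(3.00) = -44.00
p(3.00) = -68.00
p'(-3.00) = 40.00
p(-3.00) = -56.00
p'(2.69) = -39.66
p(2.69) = -55.03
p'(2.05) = -30.70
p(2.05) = -32.52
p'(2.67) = -39.38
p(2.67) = -54.24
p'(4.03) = -58.42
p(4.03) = -120.75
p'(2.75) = -40.50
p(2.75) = -57.44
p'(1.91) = -28.74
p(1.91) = -28.36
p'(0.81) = -13.34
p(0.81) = -5.21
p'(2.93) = -43.02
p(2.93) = -64.95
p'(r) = -14*r - 2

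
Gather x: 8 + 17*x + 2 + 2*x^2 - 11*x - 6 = 2*x^2 + 6*x + 4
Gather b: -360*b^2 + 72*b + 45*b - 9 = -360*b^2 + 117*b - 9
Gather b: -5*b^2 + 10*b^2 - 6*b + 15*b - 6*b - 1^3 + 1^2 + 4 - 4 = 5*b^2 + 3*b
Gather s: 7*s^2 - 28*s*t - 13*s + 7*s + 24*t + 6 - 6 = 7*s^2 + s*(-28*t - 6) + 24*t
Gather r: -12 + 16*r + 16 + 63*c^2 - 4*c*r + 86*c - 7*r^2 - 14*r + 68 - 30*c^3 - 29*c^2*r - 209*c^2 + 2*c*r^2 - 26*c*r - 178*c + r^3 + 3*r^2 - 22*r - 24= -30*c^3 - 146*c^2 - 92*c + r^3 + r^2*(2*c - 4) + r*(-29*c^2 - 30*c - 20) + 48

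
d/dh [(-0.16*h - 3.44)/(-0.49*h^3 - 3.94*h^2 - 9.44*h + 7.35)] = (0.0784*h^3 + 0.6304*h^2 + 1.5104*h - (0.16*h + 3.44)*(1.47*h^2 + 7.88*h + 9.44) - 1.176)/(0.49*h^3 + 3.94*h^2 + 9.44*h - 7.35)^2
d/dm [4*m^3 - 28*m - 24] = 12*m^2 - 28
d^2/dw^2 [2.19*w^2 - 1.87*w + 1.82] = 4.38000000000000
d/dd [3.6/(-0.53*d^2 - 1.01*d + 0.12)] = (3.816*d + 3.636)/(0.53*d^2 + 1.01*d - 0.12)^2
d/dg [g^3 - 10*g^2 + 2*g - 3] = 3*g^2 - 20*g + 2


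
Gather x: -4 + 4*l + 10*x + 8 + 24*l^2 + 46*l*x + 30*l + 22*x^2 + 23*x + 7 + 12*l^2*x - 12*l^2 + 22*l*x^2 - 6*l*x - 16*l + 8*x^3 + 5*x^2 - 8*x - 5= 12*l^2 + 18*l + 8*x^3 + x^2*(22*l + 27) + x*(12*l^2 + 40*l + 25) + 6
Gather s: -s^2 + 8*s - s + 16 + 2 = -s^2 + 7*s + 18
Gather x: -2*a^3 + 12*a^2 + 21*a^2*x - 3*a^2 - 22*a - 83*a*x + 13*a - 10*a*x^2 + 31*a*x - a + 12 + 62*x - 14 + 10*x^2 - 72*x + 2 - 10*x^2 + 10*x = -2*a^3 + 9*a^2 - 10*a*x^2 - 10*a + x*(21*a^2 - 52*a)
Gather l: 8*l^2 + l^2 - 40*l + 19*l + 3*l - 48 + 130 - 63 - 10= 9*l^2 - 18*l + 9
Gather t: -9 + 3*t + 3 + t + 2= 4*t - 4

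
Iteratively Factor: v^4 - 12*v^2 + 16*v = (v - 2)*(v^3 + 2*v^2 - 8*v) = (v - 2)*(v + 4)*(v^2 - 2*v) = (v - 2)^2*(v + 4)*(v)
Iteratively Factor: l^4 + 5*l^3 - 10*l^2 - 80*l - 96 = (l + 2)*(l^3 + 3*l^2 - 16*l - 48) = (l + 2)*(l + 4)*(l^2 - l - 12) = (l - 4)*(l + 2)*(l + 4)*(l + 3)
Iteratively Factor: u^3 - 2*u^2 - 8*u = (u)*(u^2 - 2*u - 8) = u*(u - 4)*(u + 2)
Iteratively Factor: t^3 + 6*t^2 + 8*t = (t + 4)*(t^2 + 2*t) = (t + 2)*(t + 4)*(t)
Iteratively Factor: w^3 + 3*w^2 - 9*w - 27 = (w - 3)*(w^2 + 6*w + 9) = (w - 3)*(w + 3)*(w + 3)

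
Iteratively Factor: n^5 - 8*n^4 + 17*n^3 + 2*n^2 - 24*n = (n - 2)*(n^4 - 6*n^3 + 5*n^2 + 12*n) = (n - 3)*(n - 2)*(n^3 - 3*n^2 - 4*n) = n*(n - 3)*(n - 2)*(n^2 - 3*n - 4) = n*(n - 3)*(n - 2)*(n + 1)*(n - 4)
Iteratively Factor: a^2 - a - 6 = (a - 3)*(a + 2)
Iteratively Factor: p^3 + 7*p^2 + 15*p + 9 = (p + 3)*(p^2 + 4*p + 3) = (p + 1)*(p + 3)*(p + 3)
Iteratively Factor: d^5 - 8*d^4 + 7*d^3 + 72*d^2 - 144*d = (d - 4)*(d^4 - 4*d^3 - 9*d^2 + 36*d) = (d - 4)*(d + 3)*(d^3 - 7*d^2 + 12*d) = (d - 4)*(d - 3)*(d + 3)*(d^2 - 4*d) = d*(d - 4)*(d - 3)*(d + 3)*(d - 4)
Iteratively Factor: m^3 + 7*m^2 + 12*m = (m)*(m^2 + 7*m + 12) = m*(m + 4)*(m + 3)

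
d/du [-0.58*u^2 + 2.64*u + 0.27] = 2.64 - 1.16*u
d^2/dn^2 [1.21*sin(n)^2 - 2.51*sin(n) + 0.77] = 2.51*sin(n) + 2.42*cos(2*n)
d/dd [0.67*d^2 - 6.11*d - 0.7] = 1.34*d - 6.11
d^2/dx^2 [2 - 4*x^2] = -8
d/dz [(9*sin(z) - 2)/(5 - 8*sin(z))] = 29*cos(z)/(8*sin(z) - 5)^2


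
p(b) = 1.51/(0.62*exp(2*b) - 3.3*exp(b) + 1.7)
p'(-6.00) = 0.00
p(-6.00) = 0.89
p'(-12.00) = 0.00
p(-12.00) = 0.89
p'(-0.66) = 81.05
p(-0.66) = 9.44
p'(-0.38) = 35.57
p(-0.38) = -5.66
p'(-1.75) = 0.62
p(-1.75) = 1.32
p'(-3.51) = 0.06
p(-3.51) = 0.94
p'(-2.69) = 0.15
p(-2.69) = 1.02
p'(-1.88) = 0.49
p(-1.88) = 1.25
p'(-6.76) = 0.00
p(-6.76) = 0.89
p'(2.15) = -0.26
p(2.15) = 0.08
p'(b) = 1.51*(-1.24*exp(2*b) + 3.3*exp(b))/(0.62*exp(2*b) - 3.3*exp(b) + 1.7)^2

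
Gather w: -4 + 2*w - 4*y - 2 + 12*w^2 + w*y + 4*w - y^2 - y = 12*w^2 + w*(y + 6) - y^2 - 5*y - 6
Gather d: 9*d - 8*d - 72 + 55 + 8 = d - 9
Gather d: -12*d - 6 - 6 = -12*d - 12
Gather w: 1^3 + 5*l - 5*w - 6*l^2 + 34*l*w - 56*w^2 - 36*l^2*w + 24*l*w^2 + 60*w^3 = -6*l^2 + 5*l + 60*w^3 + w^2*(24*l - 56) + w*(-36*l^2 + 34*l - 5) + 1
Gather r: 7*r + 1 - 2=7*r - 1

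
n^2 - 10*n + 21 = (n - 7)*(n - 3)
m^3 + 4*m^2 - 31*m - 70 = (m - 5)*(m + 2)*(m + 7)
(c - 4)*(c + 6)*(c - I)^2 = c^4 + 2*c^3 - 2*I*c^3 - 25*c^2 - 4*I*c^2 - 2*c + 48*I*c + 24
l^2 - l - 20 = (l - 5)*(l + 4)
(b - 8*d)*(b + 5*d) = b^2 - 3*b*d - 40*d^2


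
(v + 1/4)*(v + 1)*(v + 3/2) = v^3 + 11*v^2/4 + 17*v/8 + 3/8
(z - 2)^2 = z^2 - 4*z + 4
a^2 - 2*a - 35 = (a - 7)*(a + 5)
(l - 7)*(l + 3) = l^2 - 4*l - 21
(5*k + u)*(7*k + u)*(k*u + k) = 35*k^3*u + 35*k^3 + 12*k^2*u^2 + 12*k^2*u + k*u^3 + k*u^2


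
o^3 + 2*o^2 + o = o*(o + 1)^2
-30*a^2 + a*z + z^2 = (-5*a + z)*(6*a + z)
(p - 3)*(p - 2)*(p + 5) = p^3 - 19*p + 30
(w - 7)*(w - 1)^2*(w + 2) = w^4 - 7*w^3 - 3*w^2 + 23*w - 14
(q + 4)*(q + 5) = q^2 + 9*q + 20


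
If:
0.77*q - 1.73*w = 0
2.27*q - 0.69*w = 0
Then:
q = 0.00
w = 0.00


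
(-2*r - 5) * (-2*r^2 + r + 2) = 4*r^3 + 8*r^2 - 9*r - 10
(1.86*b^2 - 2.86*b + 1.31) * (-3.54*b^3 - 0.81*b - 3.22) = -6.5844*b^5 + 10.1244*b^4 - 6.144*b^3 - 3.6726*b^2 + 8.1481*b - 4.2182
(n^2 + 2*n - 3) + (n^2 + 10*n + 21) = 2*n^2 + 12*n + 18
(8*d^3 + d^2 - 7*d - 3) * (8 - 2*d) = -16*d^4 + 62*d^3 + 22*d^2 - 50*d - 24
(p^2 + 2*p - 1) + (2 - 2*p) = p^2 + 1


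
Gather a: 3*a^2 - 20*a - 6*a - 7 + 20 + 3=3*a^2 - 26*a + 16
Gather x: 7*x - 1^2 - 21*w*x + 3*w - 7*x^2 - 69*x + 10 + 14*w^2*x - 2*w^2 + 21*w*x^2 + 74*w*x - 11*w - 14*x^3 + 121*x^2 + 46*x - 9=-2*w^2 - 8*w - 14*x^3 + x^2*(21*w + 114) + x*(14*w^2 + 53*w - 16)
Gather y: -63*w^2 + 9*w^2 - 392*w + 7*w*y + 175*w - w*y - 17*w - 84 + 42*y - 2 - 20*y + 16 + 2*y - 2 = -54*w^2 - 234*w + y*(6*w + 24) - 72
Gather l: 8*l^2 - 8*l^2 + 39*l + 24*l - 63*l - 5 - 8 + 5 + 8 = 0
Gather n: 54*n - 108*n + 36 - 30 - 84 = -54*n - 78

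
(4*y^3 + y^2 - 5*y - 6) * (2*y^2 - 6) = 8*y^5 + 2*y^4 - 34*y^3 - 18*y^2 + 30*y + 36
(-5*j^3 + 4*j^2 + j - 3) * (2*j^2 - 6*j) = -10*j^5 + 38*j^4 - 22*j^3 - 12*j^2 + 18*j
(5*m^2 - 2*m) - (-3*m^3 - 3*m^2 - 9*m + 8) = 3*m^3 + 8*m^2 + 7*m - 8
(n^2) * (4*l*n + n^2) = 4*l*n^3 + n^4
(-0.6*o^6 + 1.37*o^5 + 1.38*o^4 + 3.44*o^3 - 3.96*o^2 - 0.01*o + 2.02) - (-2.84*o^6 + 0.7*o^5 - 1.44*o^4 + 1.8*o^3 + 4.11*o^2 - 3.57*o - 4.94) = 2.24*o^6 + 0.67*o^5 + 2.82*o^4 + 1.64*o^3 - 8.07*o^2 + 3.56*o + 6.96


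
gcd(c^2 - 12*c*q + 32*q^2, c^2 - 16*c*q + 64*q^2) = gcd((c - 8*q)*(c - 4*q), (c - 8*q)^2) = -c + 8*q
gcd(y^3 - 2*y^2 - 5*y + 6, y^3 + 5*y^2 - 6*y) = y - 1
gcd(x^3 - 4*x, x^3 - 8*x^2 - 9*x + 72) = 1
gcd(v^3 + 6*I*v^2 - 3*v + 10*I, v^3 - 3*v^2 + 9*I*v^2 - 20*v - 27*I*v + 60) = v + 5*I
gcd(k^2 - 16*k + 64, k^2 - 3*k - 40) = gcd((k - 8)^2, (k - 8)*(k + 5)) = k - 8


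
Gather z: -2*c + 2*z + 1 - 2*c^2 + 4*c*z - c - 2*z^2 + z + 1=-2*c^2 - 3*c - 2*z^2 + z*(4*c + 3) + 2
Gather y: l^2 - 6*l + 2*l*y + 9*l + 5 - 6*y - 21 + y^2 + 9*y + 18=l^2 + 3*l + y^2 + y*(2*l + 3) + 2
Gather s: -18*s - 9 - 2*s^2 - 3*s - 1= -2*s^2 - 21*s - 10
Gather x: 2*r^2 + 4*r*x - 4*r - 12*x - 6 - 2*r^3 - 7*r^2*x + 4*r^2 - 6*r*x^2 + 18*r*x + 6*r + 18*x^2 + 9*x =-2*r^3 + 6*r^2 + 2*r + x^2*(18 - 6*r) + x*(-7*r^2 + 22*r - 3) - 6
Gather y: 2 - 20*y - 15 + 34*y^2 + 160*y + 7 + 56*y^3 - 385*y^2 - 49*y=56*y^3 - 351*y^2 + 91*y - 6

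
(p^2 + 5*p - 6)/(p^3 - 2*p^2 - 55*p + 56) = (p + 6)/(p^2 - p - 56)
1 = 1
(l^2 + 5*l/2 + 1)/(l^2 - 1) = (l^2 + 5*l/2 + 1)/(l^2 - 1)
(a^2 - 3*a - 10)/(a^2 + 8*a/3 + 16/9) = 9*(a^2 - 3*a - 10)/(9*a^2 + 24*a + 16)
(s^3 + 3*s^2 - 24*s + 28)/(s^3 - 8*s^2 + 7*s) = (s^3 + 3*s^2 - 24*s + 28)/(s*(s^2 - 8*s + 7))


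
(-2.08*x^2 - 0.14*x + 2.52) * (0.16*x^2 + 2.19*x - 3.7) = -0.3328*x^4 - 4.5776*x^3 + 7.7926*x^2 + 6.0368*x - 9.324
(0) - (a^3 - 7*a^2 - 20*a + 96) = -a^3 + 7*a^2 + 20*a - 96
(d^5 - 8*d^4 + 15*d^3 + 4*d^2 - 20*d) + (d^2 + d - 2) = d^5 - 8*d^4 + 15*d^3 + 5*d^2 - 19*d - 2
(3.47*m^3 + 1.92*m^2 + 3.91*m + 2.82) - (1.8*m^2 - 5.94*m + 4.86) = 3.47*m^3 + 0.12*m^2 + 9.85*m - 2.04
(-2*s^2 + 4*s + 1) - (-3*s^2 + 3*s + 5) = s^2 + s - 4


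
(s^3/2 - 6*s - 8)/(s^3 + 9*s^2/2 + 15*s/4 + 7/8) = 4*(s^3 - 12*s - 16)/(8*s^3 + 36*s^2 + 30*s + 7)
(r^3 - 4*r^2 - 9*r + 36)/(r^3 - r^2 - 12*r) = (r - 3)/r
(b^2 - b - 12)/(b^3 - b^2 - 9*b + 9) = (b - 4)/(b^2 - 4*b + 3)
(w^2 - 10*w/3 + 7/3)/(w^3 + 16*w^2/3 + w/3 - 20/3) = (3*w - 7)/(3*w^2 + 19*w + 20)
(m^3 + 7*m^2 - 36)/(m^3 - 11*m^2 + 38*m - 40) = (m^2 + 9*m + 18)/(m^2 - 9*m + 20)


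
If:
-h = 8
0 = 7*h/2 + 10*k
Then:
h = -8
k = 14/5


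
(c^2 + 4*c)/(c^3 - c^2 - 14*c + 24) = c/(c^2 - 5*c + 6)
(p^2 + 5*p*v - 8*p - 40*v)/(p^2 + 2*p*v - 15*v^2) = (p - 8)/(p - 3*v)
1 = 1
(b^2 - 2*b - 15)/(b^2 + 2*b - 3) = (b - 5)/(b - 1)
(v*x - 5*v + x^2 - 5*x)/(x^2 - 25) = (v + x)/(x + 5)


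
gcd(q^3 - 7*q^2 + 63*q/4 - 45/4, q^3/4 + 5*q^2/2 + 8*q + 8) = 1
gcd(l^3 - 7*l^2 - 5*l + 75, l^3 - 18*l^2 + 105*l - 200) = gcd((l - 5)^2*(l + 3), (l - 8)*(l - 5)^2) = l^2 - 10*l + 25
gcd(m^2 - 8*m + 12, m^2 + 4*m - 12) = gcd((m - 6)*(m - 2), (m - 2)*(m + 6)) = m - 2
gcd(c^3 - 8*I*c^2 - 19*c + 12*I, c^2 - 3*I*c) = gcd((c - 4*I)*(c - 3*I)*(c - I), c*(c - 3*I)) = c - 3*I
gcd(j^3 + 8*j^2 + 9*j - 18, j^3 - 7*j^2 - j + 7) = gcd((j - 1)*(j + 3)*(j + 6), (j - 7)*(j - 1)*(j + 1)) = j - 1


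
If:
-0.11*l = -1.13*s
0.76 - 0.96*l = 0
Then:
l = 0.79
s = 0.08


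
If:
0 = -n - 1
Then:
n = -1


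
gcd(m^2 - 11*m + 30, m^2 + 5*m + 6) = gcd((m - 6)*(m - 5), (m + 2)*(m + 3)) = 1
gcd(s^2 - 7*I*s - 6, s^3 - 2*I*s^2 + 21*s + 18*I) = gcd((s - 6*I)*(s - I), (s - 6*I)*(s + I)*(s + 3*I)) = s - 6*I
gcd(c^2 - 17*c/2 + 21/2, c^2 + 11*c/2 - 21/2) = c - 3/2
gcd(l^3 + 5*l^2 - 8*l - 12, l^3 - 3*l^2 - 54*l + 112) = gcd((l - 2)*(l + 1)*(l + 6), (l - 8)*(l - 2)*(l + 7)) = l - 2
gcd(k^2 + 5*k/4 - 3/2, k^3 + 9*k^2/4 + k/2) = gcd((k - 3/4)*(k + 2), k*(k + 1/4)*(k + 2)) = k + 2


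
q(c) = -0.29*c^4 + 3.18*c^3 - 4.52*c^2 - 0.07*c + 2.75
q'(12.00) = -739.27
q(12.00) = -1167.37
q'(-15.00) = 6197.03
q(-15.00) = -26426.95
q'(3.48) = 35.12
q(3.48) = 39.25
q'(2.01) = 10.88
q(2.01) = 5.44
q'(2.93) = 26.16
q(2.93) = 22.36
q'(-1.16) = 25.06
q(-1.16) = -8.74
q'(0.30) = -1.95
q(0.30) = 2.41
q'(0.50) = -2.35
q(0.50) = 1.96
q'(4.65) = 47.54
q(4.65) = 88.84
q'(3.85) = 40.34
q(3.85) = 53.24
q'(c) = -1.16*c^3 + 9.54*c^2 - 9.04*c - 0.07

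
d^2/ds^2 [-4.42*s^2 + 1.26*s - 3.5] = -8.84000000000000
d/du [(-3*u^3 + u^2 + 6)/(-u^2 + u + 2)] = (u*(2 - 9*u)*(-u^2 + u + 2) + (2*u - 1)*(-3*u^3 + u^2 + 6))/(-u^2 + u + 2)^2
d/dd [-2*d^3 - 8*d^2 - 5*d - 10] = -6*d^2 - 16*d - 5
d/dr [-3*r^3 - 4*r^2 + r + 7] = -9*r^2 - 8*r + 1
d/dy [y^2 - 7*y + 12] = 2*y - 7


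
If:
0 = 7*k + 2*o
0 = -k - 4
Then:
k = -4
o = 14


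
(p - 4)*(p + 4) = p^2 - 16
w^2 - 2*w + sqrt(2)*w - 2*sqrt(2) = (w - 2)*(w + sqrt(2))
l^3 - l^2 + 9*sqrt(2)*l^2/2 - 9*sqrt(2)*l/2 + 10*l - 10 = (l - 1)*(l + 2*sqrt(2))*(l + 5*sqrt(2)/2)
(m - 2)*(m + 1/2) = m^2 - 3*m/2 - 1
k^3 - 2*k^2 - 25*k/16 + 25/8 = (k - 2)*(k - 5/4)*(k + 5/4)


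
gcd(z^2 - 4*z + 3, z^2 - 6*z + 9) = z - 3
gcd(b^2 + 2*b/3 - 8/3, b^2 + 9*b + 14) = b + 2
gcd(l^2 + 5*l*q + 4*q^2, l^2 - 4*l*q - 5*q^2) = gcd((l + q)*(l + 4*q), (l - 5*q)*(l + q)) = l + q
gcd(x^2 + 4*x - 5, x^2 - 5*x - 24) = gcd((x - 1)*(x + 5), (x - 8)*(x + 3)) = 1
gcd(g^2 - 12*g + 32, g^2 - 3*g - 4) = g - 4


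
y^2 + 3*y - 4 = (y - 1)*(y + 4)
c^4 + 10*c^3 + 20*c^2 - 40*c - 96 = (c - 2)*(c + 2)*(c + 4)*(c + 6)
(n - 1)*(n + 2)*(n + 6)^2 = n^4 + 13*n^3 + 46*n^2 + 12*n - 72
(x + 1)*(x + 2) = x^2 + 3*x + 2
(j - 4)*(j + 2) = j^2 - 2*j - 8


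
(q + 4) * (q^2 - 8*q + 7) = q^3 - 4*q^2 - 25*q + 28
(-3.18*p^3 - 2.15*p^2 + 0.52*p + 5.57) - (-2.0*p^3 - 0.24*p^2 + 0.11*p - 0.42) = -1.18*p^3 - 1.91*p^2 + 0.41*p + 5.99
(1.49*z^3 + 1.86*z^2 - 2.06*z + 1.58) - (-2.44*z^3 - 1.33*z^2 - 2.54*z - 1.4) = 3.93*z^3 + 3.19*z^2 + 0.48*z + 2.98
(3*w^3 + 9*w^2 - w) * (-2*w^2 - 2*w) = -6*w^5 - 24*w^4 - 16*w^3 + 2*w^2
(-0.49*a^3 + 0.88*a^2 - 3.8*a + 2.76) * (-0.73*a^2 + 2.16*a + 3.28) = 0.3577*a^5 - 1.7008*a^4 + 3.0676*a^3 - 7.3364*a^2 - 6.5024*a + 9.0528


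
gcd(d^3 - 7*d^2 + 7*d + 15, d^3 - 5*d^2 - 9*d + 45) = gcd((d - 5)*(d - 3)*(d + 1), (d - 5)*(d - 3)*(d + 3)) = d^2 - 8*d + 15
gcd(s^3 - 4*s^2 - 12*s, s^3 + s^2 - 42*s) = s^2 - 6*s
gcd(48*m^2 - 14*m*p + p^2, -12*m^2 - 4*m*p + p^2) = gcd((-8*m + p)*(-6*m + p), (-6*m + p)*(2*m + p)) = -6*m + p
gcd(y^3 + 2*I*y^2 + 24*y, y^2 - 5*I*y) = y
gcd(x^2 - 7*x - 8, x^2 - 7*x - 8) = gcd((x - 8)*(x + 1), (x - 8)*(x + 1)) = x^2 - 7*x - 8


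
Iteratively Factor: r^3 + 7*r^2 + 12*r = (r + 3)*(r^2 + 4*r) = r*(r + 3)*(r + 4)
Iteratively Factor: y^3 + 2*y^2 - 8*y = (y + 4)*(y^2 - 2*y) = (y - 2)*(y + 4)*(y)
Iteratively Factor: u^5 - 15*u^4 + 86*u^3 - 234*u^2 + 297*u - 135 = (u - 3)*(u^4 - 12*u^3 + 50*u^2 - 84*u + 45) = (u - 3)*(u - 1)*(u^3 - 11*u^2 + 39*u - 45) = (u - 3)^2*(u - 1)*(u^2 - 8*u + 15) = (u - 3)^3*(u - 1)*(u - 5)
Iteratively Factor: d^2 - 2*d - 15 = (d + 3)*(d - 5)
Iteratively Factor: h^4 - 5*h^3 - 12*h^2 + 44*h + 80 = (h - 5)*(h^3 - 12*h - 16) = (h - 5)*(h - 4)*(h^2 + 4*h + 4) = (h - 5)*(h - 4)*(h + 2)*(h + 2)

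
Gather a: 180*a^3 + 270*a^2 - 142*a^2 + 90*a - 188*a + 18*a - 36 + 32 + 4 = 180*a^3 + 128*a^2 - 80*a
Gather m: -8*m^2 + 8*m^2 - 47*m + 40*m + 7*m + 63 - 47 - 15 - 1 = 0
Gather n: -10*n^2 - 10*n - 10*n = -10*n^2 - 20*n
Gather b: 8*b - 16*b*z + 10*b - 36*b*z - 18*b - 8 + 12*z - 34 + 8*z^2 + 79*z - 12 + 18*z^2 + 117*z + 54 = -52*b*z + 26*z^2 + 208*z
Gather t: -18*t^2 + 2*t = -18*t^2 + 2*t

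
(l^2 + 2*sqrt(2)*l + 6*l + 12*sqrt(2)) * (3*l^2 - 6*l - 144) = 3*l^4 + 6*sqrt(2)*l^3 + 12*l^3 - 180*l^2 + 24*sqrt(2)*l^2 - 864*l - 360*sqrt(2)*l - 1728*sqrt(2)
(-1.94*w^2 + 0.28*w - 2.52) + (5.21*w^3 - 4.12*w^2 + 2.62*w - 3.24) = 5.21*w^3 - 6.06*w^2 + 2.9*w - 5.76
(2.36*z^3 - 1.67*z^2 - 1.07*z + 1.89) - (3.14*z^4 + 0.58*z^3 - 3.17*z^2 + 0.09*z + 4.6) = -3.14*z^4 + 1.78*z^3 + 1.5*z^2 - 1.16*z - 2.71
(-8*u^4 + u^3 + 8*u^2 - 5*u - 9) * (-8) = 64*u^4 - 8*u^3 - 64*u^2 + 40*u + 72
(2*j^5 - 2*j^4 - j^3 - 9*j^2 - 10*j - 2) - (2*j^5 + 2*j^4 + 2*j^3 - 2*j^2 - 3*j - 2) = -4*j^4 - 3*j^3 - 7*j^2 - 7*j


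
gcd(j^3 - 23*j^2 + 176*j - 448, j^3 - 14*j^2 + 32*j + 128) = j^2 - 16*j + 64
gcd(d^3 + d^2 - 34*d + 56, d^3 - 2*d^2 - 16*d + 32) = d^2 - 6*d + 8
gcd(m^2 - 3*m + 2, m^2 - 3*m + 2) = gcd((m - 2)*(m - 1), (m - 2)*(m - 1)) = m^2 - 3*m + 2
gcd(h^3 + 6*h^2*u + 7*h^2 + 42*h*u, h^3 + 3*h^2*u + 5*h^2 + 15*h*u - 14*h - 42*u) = h + 7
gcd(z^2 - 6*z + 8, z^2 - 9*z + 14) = z - 2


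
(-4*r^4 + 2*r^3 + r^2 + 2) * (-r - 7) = 4*r^5 + 26*r^4 - 15*r^3 - 7*r^2 - 2*r - 14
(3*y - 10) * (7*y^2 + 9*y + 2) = 21*y^3 - 43*y^2 - 84*y - 20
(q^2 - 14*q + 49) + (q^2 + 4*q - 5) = 2*q^2 - 10*q + 44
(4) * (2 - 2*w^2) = 8 - 8*w^2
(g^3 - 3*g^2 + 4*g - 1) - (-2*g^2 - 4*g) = g^3 - g^2 + 8*g - 1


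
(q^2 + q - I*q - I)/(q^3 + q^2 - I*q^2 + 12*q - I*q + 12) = (q - I)/(q^2 - I*q + 12)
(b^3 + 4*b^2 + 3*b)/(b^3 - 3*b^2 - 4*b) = (b + 3)/(b - 4)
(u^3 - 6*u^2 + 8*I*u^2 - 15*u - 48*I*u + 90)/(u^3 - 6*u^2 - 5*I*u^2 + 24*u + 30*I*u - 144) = (u + 5*I)/(u - 8*I)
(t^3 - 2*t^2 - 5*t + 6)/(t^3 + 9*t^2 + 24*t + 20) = (t^2 - 4*t + 3)/(t^2 + 7*t + 10)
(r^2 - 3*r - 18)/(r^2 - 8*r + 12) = (r + 3)/(r - 2)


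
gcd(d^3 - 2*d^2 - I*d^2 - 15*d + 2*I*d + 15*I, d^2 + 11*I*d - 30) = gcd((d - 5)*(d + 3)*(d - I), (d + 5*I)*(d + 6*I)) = 1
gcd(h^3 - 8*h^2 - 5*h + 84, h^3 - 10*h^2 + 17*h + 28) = h^2 - 11*h + 28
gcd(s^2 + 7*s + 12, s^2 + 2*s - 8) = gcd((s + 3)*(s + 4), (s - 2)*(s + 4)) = s + 4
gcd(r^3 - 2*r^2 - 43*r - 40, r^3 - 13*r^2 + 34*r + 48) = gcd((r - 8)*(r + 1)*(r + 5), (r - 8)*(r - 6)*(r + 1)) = r^2 - 7*r - 8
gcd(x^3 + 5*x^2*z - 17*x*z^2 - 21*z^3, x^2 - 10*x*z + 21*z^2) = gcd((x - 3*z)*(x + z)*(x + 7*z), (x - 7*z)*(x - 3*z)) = x - 3*z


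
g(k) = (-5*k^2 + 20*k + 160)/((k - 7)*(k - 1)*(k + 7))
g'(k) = (20 - 10*k)/((k - 7)*(k - 1)*(k + 7)) - (-5*k^2 + 20*k + 160)/((k - 7)*(k - 1)*(k + 7)^2) - (-5*k^2 + 20*k + 160)/((k - 7)*(k - 1)^2*(k + 7)) - (-5*k^2 + 20*k + 160)/((k - 7)^2*(k - 1)*(k + 7)) = 5*(k^4 - 8*k^3 - 43*k^2 - 34*k + 1764)/(k^6 - 2*k^5 - 97*k^4 + 196*k^3 + 2303*k^2 - 4802*k + 2401)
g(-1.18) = 1.25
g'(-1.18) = 0.82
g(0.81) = 18.83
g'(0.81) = 101.01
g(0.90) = 36.10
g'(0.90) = 364.60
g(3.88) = -1.66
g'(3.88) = 0.39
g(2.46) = -2.85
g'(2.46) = 1.70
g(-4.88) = -0.38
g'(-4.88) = 0.55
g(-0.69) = 1.75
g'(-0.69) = 1.32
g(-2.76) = 0.43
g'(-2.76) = 0.36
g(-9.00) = 1.33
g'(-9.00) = 0.54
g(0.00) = 3.27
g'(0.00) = 3.67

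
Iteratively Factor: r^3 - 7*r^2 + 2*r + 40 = (r + 2)*(r^2 - 9*r + 20) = (r - 4)*(r + 2)*(r - 5)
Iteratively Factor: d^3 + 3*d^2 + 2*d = (d + 2)*(d^2 + d) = d*(d + 2)*(d + 1)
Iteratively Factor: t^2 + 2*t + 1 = (t + 1)*(t + 1)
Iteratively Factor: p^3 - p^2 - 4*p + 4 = (p - 2)*(p^2 + p - 2) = (p - 2)*(p - 1)*(p + 2)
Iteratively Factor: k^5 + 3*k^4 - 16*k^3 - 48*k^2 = (k + 3)*(k^4 - 16*k^2) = (k - 4)*(k + 3)*(k^3 + 4*k^2) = (k - 4)*(k + 3)*(k + 4)*(k^2) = k*(k - 4)*(k + 3)*(k + 4)*(k)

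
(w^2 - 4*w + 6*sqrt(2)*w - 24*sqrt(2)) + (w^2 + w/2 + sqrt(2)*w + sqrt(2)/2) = 2*w^2 - 7*w/2 + 7*sqrt(2)*w - 47*sqrt(2)/2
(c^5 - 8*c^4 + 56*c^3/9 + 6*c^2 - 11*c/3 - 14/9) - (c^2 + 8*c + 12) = c^5 - 8*c^4 + 56*c^3/9 + 5*c^2 - 35*c/3 - 122/9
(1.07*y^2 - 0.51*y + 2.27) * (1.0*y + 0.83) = 1.07*y^3 + 0.3781*y^2 + 1.8467*y + 1.8841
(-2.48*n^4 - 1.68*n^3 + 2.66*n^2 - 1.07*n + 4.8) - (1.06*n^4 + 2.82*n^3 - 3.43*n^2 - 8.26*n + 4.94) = -3.54*n^4 - 4.5*n^3 + 6.09*n^2 + 7.19*n - 0.140000000000001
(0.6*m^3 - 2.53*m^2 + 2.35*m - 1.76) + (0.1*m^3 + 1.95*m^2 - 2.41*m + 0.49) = 0.7*m^3 - 0.58*m^2 - 0.0600000000000001*m - 1.27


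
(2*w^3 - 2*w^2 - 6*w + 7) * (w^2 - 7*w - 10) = 2*w^5 - 16*w^4 - 12*w^3 + 69*w^2 + 11*w - 70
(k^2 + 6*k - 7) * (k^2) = k^4 + 6*k^3 - 7*k^2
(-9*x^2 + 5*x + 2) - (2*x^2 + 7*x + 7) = -11*x^2 - 2*x - 5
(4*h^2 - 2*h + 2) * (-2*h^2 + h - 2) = -8*h^4 + 8*h^3 - 14*h^2 + 6*h - 4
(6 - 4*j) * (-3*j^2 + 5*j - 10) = 12*j^3 - 38*j^2 + 70*j - 60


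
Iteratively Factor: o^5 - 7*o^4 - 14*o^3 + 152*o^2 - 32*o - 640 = (o + 4)*(o^4 - 11*o^3 + 30*o^2 + 32*o - 160) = (o - 4)*(o + 4)*(o^3 - 7*o^2 + 2*o + 40) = (o - 4)^2*(o + 4)*(o^2 - 3*o - 10) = (o - 5)*(o - 4)^2*(o + 4)*(o + 2)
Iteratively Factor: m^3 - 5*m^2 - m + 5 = (m - 5)*(m^2 - 1) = (m - 5)*(m - 1)*(m + 1)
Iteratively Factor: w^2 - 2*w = (w)*(w - 2)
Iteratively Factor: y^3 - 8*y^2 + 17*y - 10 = (y - 1)*(y^2 - 7*y + 10) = (y - 5)*(y - 1)*(y - 2)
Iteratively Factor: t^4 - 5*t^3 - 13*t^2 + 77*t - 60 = (t + 4)*(t^3 - 9*t^2 + 23*t - 15) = (t - 3)*(t + 4)*(t^2 - 6*t + 5) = (t - 5)*(t - 3)*(t + 4)*(t - 1)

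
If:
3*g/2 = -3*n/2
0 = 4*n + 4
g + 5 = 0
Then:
No Solution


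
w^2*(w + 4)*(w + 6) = w^4 + 10*w^3 + 24*w^2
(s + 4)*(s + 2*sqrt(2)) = s^2 + 2*sqrt(2)*s + 4*s + 8*sqrt(2)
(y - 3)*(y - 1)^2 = y^3 - 5*y^2 + 7*y - 3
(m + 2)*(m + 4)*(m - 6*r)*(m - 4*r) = m^4 - 10*m^3*r + 6*m^3 + 24*m^2*r^2 - 60*m^2*r + 8*m^2 + 144*m*r^2 - 80*m*r + 192*r^2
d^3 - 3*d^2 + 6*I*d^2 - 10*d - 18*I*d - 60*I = (d - 5)*(d + 2)*(d + 6*I)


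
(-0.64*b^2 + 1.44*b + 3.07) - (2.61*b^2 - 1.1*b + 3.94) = -3.25*b^2 + 2.54*b - 0.87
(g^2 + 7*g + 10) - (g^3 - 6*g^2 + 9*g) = -g^3 + 7*g^2 - 2*g + 10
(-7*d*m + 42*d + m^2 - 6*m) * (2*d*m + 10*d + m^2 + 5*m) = -14*d^2*m^2 + 14*d^2*m + 420*d^2 - 5*d*m^3 + 5*d*m^2 + 150*d*m + m^4 - m^3 - 30*m^2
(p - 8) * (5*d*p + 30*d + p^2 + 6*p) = 5*d*p^2 - 10*d*p - 240*d + p^3 - 2*p^2 - 48*p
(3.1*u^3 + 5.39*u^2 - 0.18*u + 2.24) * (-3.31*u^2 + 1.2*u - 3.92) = -10.261*u^5 - 14.1209*u^4 - 5.0882*u^3 - 28.7592*u^2 + 3.3936*u - 8.7808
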